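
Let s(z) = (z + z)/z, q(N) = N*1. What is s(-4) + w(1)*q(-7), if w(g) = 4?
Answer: -26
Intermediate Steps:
q(N) = N
s(z) = 2 (s(z) = (2*z)/z = 2)
s(-4) + w(1)*q(-7) = 2 + 4*(-7) = 2 - 28 = -26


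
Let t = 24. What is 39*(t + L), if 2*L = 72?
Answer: 2340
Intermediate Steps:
L = 36 (L = (½)*72 = 36)
39*(t + L) = 39*(24 + 36) = 39*60 = 2340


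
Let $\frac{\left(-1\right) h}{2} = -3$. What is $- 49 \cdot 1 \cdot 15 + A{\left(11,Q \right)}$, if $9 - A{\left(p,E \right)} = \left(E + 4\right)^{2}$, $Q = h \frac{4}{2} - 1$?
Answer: $-951$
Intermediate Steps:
$h = 6$ ($h = \left(-2\right) \left(-3\right) = 6$)
$Q = 11$ ($Q = 6 \cdot \frac{4}{2} - 1 = 6 \cdot 4 \cdot \frac{1}{2} - 1 = 6 \cdot 2 - 1 = 12 - 1 = 11$)
$A{\left(p,E \right)} = 9 - \left(4 + E\right)^{2}$ ($A{\left(p,E \right)} = 9 - \left(E + 4\right)^{2} = 9 - \left(4 + E\right)^{2}$)
$- 49 \cdot 1 \cdot 15 + A{\left(11,Q \right)} = - 49 \cdot 1 \cdot 15 + \left(9 - \left(4 + 11\right)^{2}\right) = \left(-49\right) 15 + \left(9 - 15^{2}\right) = -735 + \left(9 - 225\right) = -735 - 216 = -951$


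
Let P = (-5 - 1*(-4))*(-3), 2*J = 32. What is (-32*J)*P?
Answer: -1536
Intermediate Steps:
J = 16 (J = (1/2)*32 = 16)
P = 3 (P = (-5 + 4)*(-3) = -1*(-3) = 3)
(-32*J)*P = -32*16*3 = -512*3 = -1536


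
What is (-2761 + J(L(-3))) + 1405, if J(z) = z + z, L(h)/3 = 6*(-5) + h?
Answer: -1554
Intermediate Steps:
L(h) = -90 + 3*h (L(h) = 3*(6*(-5) + h) = 3*(-30 + h) = -90 + 3*h)
J(z) = 2*z
(-2761 + J(L(-3))) + 1405 = (-2761 + 2*(-90 + 3*(-3))) + 1405 = (-2761 + 2*(-90 - 9)) + 1405 = (-2761 + 2*(-99)) + 1405 = (-2761 - 198) + 1405 = -2959 + 1405 = -1554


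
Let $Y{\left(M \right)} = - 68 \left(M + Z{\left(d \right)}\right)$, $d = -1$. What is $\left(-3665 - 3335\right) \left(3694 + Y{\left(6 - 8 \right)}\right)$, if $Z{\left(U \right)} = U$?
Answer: $-27286000$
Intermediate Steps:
$Y{\left(M \right)} = 68 - 68 M$ ($Y{\left(M \right)} = - 68 \left(M - 1\right) = - 68 \left(-1 + M\right) = 68 - 68 M$)
$\left(-3665 - 3335\right) \left(3694 + Y{\left(6 - 8 \right)}\right) = \left(-3665 - 3335\right) \left(3694 - \left(-68 + 68 \left(6 - 8\right)\right)\right) = - 7000 \left(3694 + \left(68 - -136\right)\right) = - 7000 \left(3694 + \left(68 + 136\right)\right) = - 7000 \left(3694 + 204\right) = \left(-7000\right) 3898 = -27286000$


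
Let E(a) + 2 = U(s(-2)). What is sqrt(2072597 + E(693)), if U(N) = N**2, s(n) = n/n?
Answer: 2*sqrt(518149) ≈ 1439.7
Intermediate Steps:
s(n) = 1
E(a) = -1 (E(a) = -2 + 1**2 = -2 + 1 = -1)
sqrt(2072597 + E(693)) = sqrt(2072597 - 1) = sqrt(2072596) = 2*sqrt(518149)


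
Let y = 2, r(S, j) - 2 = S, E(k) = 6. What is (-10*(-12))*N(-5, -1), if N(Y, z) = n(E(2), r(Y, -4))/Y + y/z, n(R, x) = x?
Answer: -168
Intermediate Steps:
r(S, j) = 2 + S
N(Y, z) = 2/z + (2 + Y)/Y (N(Y, z) = (2 + Y)/Y + 2/z = 2/z + (2 + Y)/Y)
(-10*(-12))*N(-5, -1) = (-10*(-12))*(1 + 2/(-5) + 2/(-1)) = 120*(1 + 2*(-⅕) + 2*(-1)) = 120*(1 - ⅖ - 2) = 120*(-7/5) = -168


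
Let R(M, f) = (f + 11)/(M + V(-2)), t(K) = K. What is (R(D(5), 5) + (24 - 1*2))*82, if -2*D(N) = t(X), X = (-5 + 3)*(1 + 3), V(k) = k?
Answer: 2460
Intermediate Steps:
X = -8 (X = -2*4 = -8)
D(N) = 4 (D(N) = -½*(-8) = 4)
R(M, f) = (11 + f)/(-2 + M) (R(M, f) = (f + 11)/(M - 2) = (11 + f)/(-2 + M))
(R(D(5), 5) + (24 - 1*2))*82 = ((11 + 5)/(-2 + 4) + (24 - 1*2))*82 = (16/2 + (24 - 2))*82 = ((½)*16 + 22)*82 = (8 + 22)*82 = 30*82 = 2460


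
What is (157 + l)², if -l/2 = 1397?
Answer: 6953769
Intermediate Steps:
l = -2794 (l = -2*1397 = -2794)
(157 + l)² = (157 - 2794)² = (-2637)² = 6953769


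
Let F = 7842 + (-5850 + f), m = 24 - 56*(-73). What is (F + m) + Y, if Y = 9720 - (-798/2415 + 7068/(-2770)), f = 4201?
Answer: 637988183/31855 ≈ 20028.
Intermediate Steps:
m = 4112 (m = 24 + 4088 = 4112)
Y = 309722408/31855 (Y = 9720 - (-798*1/2415 + 7068*(-1/2770)) = 9720 - (-38/115 - 3534/1385) = 9720 - 1*(-91808/31855) = 9720 + 91808/31855 = 309722408/31855 ≈ 9722.9)
F = 6193 (F = 7842 + (-5850 + 4201) = 7842 - 1649 = 6193)
(F + m) + Y = (6193 + 4112) + 309722408/31855 = 10305 + 309722408/31855 = 637988183/31855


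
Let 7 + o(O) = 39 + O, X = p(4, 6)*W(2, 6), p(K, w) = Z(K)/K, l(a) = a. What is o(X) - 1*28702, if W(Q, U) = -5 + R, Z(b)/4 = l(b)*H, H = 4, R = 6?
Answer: -28654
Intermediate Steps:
Z(b) = 16*b (Z(b) = 4*(b*4) = 4*(4*b) = 16*b)
W(Q, U) = 1 (W(Q, U) = -5 + 6 = 1)
p(K, w) = 16 (p(K, w) = (16*K)/K = 16)
X = 16 (X = 16*1 = 16)
o(O) = 32 + O (o(O) = -7 + (39 + O) = 32 + O)
o(X) - 1*28702 = (32 + 16) - 1*28702 = 48 - 28702 = -28654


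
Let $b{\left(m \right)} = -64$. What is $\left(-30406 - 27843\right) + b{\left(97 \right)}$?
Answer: $-58313$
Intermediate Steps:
$\left(-30406 - 27843\right) + b{\left(97 \right)} = \left(-30406 - 27843\right) - 64 = -58249 - 64 = -58313$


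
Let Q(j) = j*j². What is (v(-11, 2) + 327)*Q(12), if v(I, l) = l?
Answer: 568512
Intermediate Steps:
Q(j) = j³
(v(-11, 2) + 327)*Q(12) = (2 + 327)*12³ = 329*1728 = 568512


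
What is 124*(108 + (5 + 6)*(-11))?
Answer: -1612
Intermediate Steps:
124*(108 + (5 + 6)*(-11)) = 124*(108 + 11*(-11)) = 124*(108 - 121) = 124*(-13) = -1612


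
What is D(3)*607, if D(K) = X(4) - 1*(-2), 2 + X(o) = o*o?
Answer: 9712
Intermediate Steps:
X(o) = -2 + o² (X(o) = -2 + o*o = -2 + o²)
D(K) = 16 (D(K) = (-2 + 4²) - 1*(-2) = (-2 + 16) + 2 = 14 + 2 = 16)
D(3)*607 = 16*607 = 9712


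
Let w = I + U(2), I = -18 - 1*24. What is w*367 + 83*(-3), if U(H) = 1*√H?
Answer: -15663 + 367*√2 ≈ -15144.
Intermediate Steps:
U(H) = √H
I = -42 (I = -18 - 24 = -42)
w = -42 + √2 ≈ -40.586
w*367 + 83*(-3) = (-42 + √2)*367 + 83*(-3) = (-15414 + 367*√2) - 249 = -15663 + 367*√2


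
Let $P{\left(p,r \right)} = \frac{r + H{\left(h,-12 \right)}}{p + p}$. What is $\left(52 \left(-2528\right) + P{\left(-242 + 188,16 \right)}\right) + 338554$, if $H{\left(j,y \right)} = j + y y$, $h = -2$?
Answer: $\frac{11183213}{54} \approx 2.071 \cdot 10^{5}$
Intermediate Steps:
$H{\left(j,y \right)} = j + y^{2}$
$P{\left(p,r \right)} = \frac{142 + r}{2 p}$ ($P{\left(p,r \right)} = \frac{r - \left(2 - \left(-12\right)^{2}\right)}{p + p} = \frac{r + \left(-2 + 144\right)}{2 p} = \left(r + 142\right) \frac{1}{2 p} = \left(142 + r\right) \frac{1}{2 p} = \frac{142 + r}{2 p}$)
$\left(52 \left(-2528\right) + P{\left(-242 + 188,16 \right)}\right) + 338554 = \left(52 \left(-2528\right) + \frac{142 + 16}{2 \left(-242 + 188\right)}\right) + 338554 = \left(-131456 + \frac{1}{2} \frac{1}{-54} \cdot 158\right) + 338554 = \left(-131456 + \frac{1}{2} \left(- \frac{1}{54}\right) 158\right) + 338554 = \left(-131456 - \frac{79}{54}\right) + 338554 = - \frac{7098703}{54} + 338554 = \frac{11183213}{54}$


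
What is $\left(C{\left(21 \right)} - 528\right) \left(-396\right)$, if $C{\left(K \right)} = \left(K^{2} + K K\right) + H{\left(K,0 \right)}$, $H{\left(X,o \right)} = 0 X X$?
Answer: $-140184$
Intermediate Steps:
$H{\left(X,o \right)} = 0$ ($H{\left(X,o \right)} = 0 X = 0$)
$C{\left(K \right)} = 2 K^{2}$ ($C{\left(K \right)} = \left(K^{2} + K K\right) + 0 = \left(K^{2} + K^{2}\right) + 0 = 2 K^{2} + 0 = 2 K^{2}$)
$\left(C{\left(21 \right)} - 528\right) \left(-396\right) = \left(2 \cdot 21^{2} - 528\right) \left(-396\right) = \left(2 \cdot 441 - 528\right) \left(-396\right) = \left(882 - 528\right) \left(-396\right) = 354 \left(-396\right) = -140184$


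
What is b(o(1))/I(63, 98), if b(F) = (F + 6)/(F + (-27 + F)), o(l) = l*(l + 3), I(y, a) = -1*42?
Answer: 5/399 ≈ 0.012531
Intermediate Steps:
I(y, a) = -42
o(l) = l*(3 + l)
b(F) = (6 + F)/(-27 + 2*F)
b(o(1))/I(63, 98) = ((6 + 1*(3 + 1))/(-27 + 2*(1*(3 + 1))))/(-42) = ((6 + 1*4)/(-27 + 2*(1*4)))*(-1/42) = ((6 + 4)/(-27 + 2*4))*(-1/42) = (10/(-27 + 8))*(-1/42) = (10/(-19))*(-1/42) = -1/19*10*(-1/42) = -10/19*(-1/42) = 5/399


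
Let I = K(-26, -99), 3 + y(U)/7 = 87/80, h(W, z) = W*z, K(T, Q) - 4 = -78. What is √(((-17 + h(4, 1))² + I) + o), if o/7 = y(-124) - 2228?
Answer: I*√6237885/20 ≈ 124.88*I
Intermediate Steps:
K(T, Q) = -74 (K(T, Q) = 4 - 78 = -74)
y(U) = -1071/80 (y(U) = -21 + 7*(87/80) = -21 + 609/80 = -1071/80)
I = -74
o = -1255177/80 (o = 7*(-1071/80 - 2228) = 7*(-179311/80) = -1255177/80 ≈ -15690.)
√(((-17 + h(4, 1))² + I) + o) = √(((-17 + 4*1)² - 74) - 1255177/80) = √(((-17 + 4)² - 74) - 1255177/80) = √(((-13)² - 74) - 1255177/80) = √((169 - 74) - 1255177/80) = √(95 - 1255177/80) = √(-1247577/80) = I*√6237885/20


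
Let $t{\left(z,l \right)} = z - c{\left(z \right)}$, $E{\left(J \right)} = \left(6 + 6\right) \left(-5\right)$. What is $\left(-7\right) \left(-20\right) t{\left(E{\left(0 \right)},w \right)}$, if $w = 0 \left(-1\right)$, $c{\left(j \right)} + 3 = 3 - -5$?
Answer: $-9100$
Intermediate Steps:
$E{\left(J \right)} = -60$ ($E{\left(J \right)} = 12 \left(-5\right) = -60$)
$c{\left(j \right)} = 5$ ($c{\left(j \right)} = -3 + \left(3 - -5\right) = -3 + \left(3 + 5\right) = -3 + 8 = 5$)
$w = 0$
$t{\left(z,l \right)} = -5 + z$ ($t{\left(z,l \right)} = z - 5 = -5 + z$)
$\left(-7\right) \left(-20\right) t{\left(E{\left(0 \right)},w \right)} = \left(-7\right) \left(-20\right) \left(-5 - 60\right) = 140 \left(-65\right) = -9100$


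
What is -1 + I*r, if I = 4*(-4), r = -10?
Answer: 159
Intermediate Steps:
I = -16
-1 + I*r = -1 - 16*(-10) = -1 + 160 = 159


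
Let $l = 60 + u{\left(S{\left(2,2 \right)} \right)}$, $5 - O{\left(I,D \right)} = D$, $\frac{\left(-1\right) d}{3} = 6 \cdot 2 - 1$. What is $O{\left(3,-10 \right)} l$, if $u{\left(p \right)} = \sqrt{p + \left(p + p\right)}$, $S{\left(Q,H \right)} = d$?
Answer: $900 + 45 i \sqrt{11} \approx 900.0 + 149.25 i$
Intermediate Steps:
$d = -33$ ($d = - 3 \left(6 \cdot 2 - 1\right) = - 3 \left(12 - 1\right) = \left(-3\right) 11 = -33$)
$O{\left(I,D \right)} = 5 - D$
$S{\left(Q,H \right)} = -33$
$u{\left(p \right)} = \sqrt{3} \sqrt{p}$ ($u{\left(p \right)} = \sqrt{p + 2 p} = \sqrt{3 p} = \sqrt{3} \sqrt{p}$)
$l = 60 + 3 i \sqrt{11}$ ($l = 60 + \sqrt{3} \sqrt{-33} = 60 + \sqrt{3} i \sqrt{33} = 60 + 3 i \sqrt{11} \approx 60.0 + 9.9499 i$)
$O{\left(3,-10 \right)} l = \left(5 - -10\right) \left(60 + 3 i \sqrt{11}\right) = \left(5 + 10\right) \left(60 + 3 i \sqrt{11}\right) = 15 \left(60 + 3 i \sqrt{11}\right) = 900 + 45 i \sqrt{11}$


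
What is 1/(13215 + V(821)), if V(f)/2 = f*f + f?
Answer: 1/1362939 ≈ 7.3371e-7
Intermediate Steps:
V(f) = 2*f + 2*f² (V(f) = 2*(f*f + f) = 2*(f² + f) = 2*(f + f²) = 2*f + 2*f²)
1/(13215 + V(821)) = 1/(13215 + 2*821*(1 + 821)) = 1/(13215 + 2*821*822) = 1/(13215 + 1349724) = 1/1362939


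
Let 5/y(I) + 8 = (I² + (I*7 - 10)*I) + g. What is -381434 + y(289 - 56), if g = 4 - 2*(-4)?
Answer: -164774147919/431986 ≈ -3.8143e+5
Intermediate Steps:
g = 12 (g = 4 + 8 = 12)
y(I) = 5/(4 + I² + I*(-10 + 7*I)) (y(I) = 5/(-8 + ((I² + (I*7 - 10)*I) + 12)) = 5/(-8 + ((I² + (7*I - 10)*I) + 12)) = 5/(-8 + ((I² + (-10 + 7*I)*I) + 12)) = 5/(-8 + ((I² + I*(-10 + 7*I)) + 12)) = 5/(-8 + (12 + I² + I*(-10 + 7*I))) = 5/(4 + I² + I*(-10 + 7*I)))
-381434 + y(289 - 56) = -381434 + 5/(2*(2 - 5*(289 - 56) + 4*(289 - 56)²)) = -381434 + 5/(2*(2 - 5*233 + 4*233²)) = -381434 + 5/(2*(2 - 1165 + 4*54289)) = -381434 + 5/(2*(2 - 1165 + 217156)) = -381434 + (5/2)/215993 = -381434 + (5/2)*(1/215993) = -381434 + 5/431986 = -164774147919/431986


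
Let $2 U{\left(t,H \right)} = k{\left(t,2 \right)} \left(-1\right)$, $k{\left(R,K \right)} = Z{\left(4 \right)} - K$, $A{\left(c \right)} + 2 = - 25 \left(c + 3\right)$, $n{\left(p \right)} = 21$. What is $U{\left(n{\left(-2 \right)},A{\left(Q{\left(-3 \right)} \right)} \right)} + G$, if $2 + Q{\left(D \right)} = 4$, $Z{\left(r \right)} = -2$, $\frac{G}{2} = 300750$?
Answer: $601502$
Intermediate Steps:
$G = 601500$ ($G = 2 \cdot 300750 = 601500$)
$Q{\left(D \right)} = 2$ ($Q{\left(D \right)} = -2 + 4 = 2$)
$A{\left(c \right)} = -77 - 25 c$ ($A{\left(c \right)} = -2 - 25 \left(c + 3\right) = -2 - 25 \left(3 + c\right) = -2 - \left(75 + 25 c\right) = -77 - 25 c$)
$k{\left(R,K \right)} = -2 - K$
$U{\left(t,H \right)} = 2$ ($U{\left(t,H \right)} = \frac{\left(-2 - 2\right) \left(-1\right)}{2} = \frac{\left(-4\right) \left(-1\right)}{2} = \frac{1}{2} \cdot 4 = 2$)
$U{\left(n{\left(-2 \right)},A{\left(Q{\left(-3 \right)} \right)} \right)} + G = 2 + 601500 = 601502$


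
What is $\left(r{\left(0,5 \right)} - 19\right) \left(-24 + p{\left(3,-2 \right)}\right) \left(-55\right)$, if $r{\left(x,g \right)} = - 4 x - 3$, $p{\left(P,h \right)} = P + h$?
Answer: $-27830$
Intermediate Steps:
$r{\left(x,g \right)} = -3 - 4 x$
$\left(r{\left(0,5 \right)} - 19\right) \left(-24 + p{\left(3,-2 \right)}\right) \left(-55\right) = \left(\left(-3 - 0\right) - 19\right) \left(-24 + \left(3 - 2\right)\right) \left(-55\right) = \left(\left(-3 + 0\right) - 19\right) \left(-24 + 1\right) \left(-55\right) = \left(-3 - 19\right) \left(-23\right) \left(-55\right) = \left(-22\right) \left(-23\right) \left(-55\right) = 506 \left(-55\right) = -27830$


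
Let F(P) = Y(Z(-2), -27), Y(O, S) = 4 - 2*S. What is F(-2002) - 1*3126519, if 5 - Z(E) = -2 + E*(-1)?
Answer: -3126461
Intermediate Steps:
Z(E) = 7 + E (Z(E) = 5 - (-2 + E*(-1)) = 5 - (-2 - E) = 5 + (2 + E) = 7 + E)
F(P) = 58 (F(P) = 4 - 2*(-27) = 4 + 54 = 58)
F(-2002) - 1*3126519 = 58 - 1*3126519 = 58 - 3126519 = -3126461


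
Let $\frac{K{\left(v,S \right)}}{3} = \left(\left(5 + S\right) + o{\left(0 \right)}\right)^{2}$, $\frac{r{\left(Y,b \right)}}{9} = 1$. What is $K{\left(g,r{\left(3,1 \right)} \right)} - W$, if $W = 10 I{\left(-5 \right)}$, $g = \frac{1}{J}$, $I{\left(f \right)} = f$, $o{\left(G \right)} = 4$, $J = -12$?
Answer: $1022$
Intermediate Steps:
$r{\left(Y,b \right)} = 9$ ($r{\left(Y,b \right)} = 9 \cdot 1 = 9$)
$g = - \frac{1}{12}$ ($g = \frac{1}{-12} = - \frac{1}{12} \approx -0.083333$)
$K{\left(v,S \right)} = 3 \left(9 + S\right)^{2}$ ($K{\left(v,S \right)} = 3 \left(\left(5 + S\right) + 4\right)^{2} = 3 \left(9 + S\right)^{2}$)
$W = -50$ ($W = 10 \left(-5\right) = -50$)
$K{\left(g,r{\left(3,1 \right)} \right)} - W = 3 \left(9 + 9\right)^{2} - -50 = 3 \cdot 18^{2} + 50 = 3 \cdot 324 + 50 = 972 + 50 = 1022$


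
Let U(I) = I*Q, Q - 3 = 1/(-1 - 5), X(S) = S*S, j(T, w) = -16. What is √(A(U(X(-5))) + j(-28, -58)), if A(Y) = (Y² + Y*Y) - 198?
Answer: √353546/6 ≈ 99.100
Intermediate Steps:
X(S) = S²
Q = 17/6 (Q = 3 + 1/(-1 - 5) = 3 + 1/(-6) = 3 - ⅙ = 17/6 ≈ 2.8333)
U(I) = 17*I/6 (U(I) = I*(17/6) = 17*I/6)
A(Y) = -198 + 2*Y² (A(Y) = (Y² + Y²) - 198 = 2*Y² - 198 = -198 + 2*Y²)
√(A(U(X(-5))) + j(-28, -58)) = √((-198 + 2*((17/6)*(-5)²)²) - 16) = √((-198 + 2*((17/6)*25)²) - 16) = √((-198 + 2*(425/6)²) - 16) = √((-198 + 2*(180625/36)) - 16) = √((-198 + 180625/18) - 16) = √(177061/18 - 16) = √(176773/18) = √353546/6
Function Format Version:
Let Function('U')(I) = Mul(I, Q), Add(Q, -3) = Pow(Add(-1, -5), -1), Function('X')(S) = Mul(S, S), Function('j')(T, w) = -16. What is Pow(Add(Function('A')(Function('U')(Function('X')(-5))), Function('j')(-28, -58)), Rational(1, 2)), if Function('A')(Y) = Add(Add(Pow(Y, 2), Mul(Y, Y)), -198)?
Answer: Mul(Rational(1, 6), Pow(353546, Rational(1, 2))) ≈ 99.100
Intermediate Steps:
Function('X')(S) = Pow(S, 2)
Q = Rational(17, 6) (Q = Add(3, Pow(Add(-1, -5), -1)) = Add(3, Pow(-6, -1)) = Add(3, Rational(-1, 6)) = Rational(17, 6) ≈ 2.8333)
Function('U')(I) = Mul(Rational(17, 6), I) (Function('U')(I) = Mul(I, Rational(17, 6)) = Mul(Rational(17, 6), I))
Function('A')(Y) = Add(-198, Mul(2, Pow(Y, 2))) (Function('A')(Y) = Add(Add(Pow(Y, 2), Pow(Y, 2)), -198) = Add(Mul(2, Pow(Y, 2)), -198) = Add(-198, Mul(2, Pow(Y, 2))))
Pow(Add(Function('A')(Function('U')(Function('X')(-5))), Function('j')(-28, -58)), Rational(1, 2)) = Pow(Add(Add(-198, Mul(2, Pow(Mul(Rational(17, 6), Pow(-5, 2)), 2))), -16), Rational(1, 2)) = Pow(Add(Add(-198, Mul(2, Pow(Mul(Rational(17, 6), 25), 2))), -16), Rational(1, 2)) = Pow(Add(Add(-198, Mul(2, Pow(Rational(425, 6), 2))), -16), Rational(1, 2)) = Pow(Add(Add(-198, Mul(2, Rational(180625, 36))), -16), Rational(1, 2)) = Pow(Add(Add(-198, Rational(180625, 18)), -16), Rational(1, 2)) = Pow(Add(Rational(177061, 18), -16), Rational(1, 2)) = Pow(Rational(176773, 18), Rational(1, 2)) = Mul(Rational(1, 6), Pow(353546, Rational(1, 2)))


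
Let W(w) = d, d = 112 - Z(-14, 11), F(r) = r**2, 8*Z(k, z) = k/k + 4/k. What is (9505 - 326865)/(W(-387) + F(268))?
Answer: -17772160/4028411 ≈ -4.4117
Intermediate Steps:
Z(k, z) = 1/8 + 1/(2*k) (Z(k, z) = (k/k + 4/k)/8 = (1 + 4/k)/8 = 1/8 + 1/(2*k))
d = 6267/56 (d = 112 - (4 - 14)/(8*(-14)) = 112 - (-1)*(-10)/(8*14) = 112 - 1*5/56 = 112 - 5/56 = 6267/56 ≈ 111.91)
W(w) = 6267/56
(9505 - 326865)/(W(-387) + F(268)) = (9505 - 326865)/(6267/56 + 268**2) = -317360/(6267/56 + 71824) = -317360/4028411/56 = -317360*56/4028411 = -17772160/4028411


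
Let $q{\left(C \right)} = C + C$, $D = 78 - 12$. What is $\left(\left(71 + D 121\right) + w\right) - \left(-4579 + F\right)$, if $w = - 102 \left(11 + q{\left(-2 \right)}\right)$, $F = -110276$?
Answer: $122198$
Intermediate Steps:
$D = 66$
$q{\left(C \right)} = 2 C$
$w = -714$ ($w = - 102 \left(11 + 2 \left(-2\right)\right) = - 102 \left(11 - 4\right) = \left(-102\right) 7 = -714$)
$\left(\left(71 + D 121\right) + w\right) - \left(-4579 + F\right) = \left(\left(71 + 66 \cdot 121\right) - 714\right) + \left(\left(-47599 + 52178\right) - -110276\right) = \left(\left(71 + 7986\right) - 714\right) + \left(4579 + 110276\right) = \left(8057 - 714\right) + 114855 = 7343 + 114855 = 122198$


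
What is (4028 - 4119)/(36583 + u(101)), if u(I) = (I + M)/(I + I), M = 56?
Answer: -18382/7389923 ≈ -0.0024874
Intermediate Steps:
u(I) = (56 + I)/(2*I) (u(I) = (I + 56)/(I + I) = (56 + I)/((2*I)) = (56 + I)*(1/(2*I)) = (56 + I)/(2*I))
(4028 - 4119)/(36583 + u(101)) = (4028 - 4119)/(36583 + (½)*(56 + 101)/101) = -91/(36583 + (½)*(1/101)*157) = -91/(36583 + 157/202) = -91/7389923/202 = -91*202/7389923 = -18382/7389923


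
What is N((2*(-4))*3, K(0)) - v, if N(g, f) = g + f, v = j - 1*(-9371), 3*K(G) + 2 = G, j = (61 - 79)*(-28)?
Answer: -29699/3 ≈ -9899.7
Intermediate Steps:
j = 504 (j = -18*(-28) = 504)
K(G) = -⅔ + G/3
v = 9875 (v = 504 - 1*(-9371) = 504 + 9371 = 9875)
N(g, f) = f + g
N((2*(-4))*3, K(0)) - v = ((-⅔ + (⅓)*0) + (2*(-4))*3) - 1*9875 = ((-⅔ + 0) - 8*3) - 9875 = (-⅔ - 24) - 9875 = -74/3 - 9875 = -29699/3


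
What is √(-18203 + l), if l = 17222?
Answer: 3*I*√109 ≈ 31.321*I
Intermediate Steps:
√(-18203 + l) = √(-18203 + 17222) = √(-981) = 3*I*√109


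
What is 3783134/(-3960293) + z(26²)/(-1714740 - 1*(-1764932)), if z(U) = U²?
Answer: 101242237015/12423439141 ≈ 8.1493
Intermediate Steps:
3783134/(-3960293) + z(26²)/(-1714740 - 1*(-1764932)) = 3783134/(-3960293) + (26²)²/(-1714740 - 1*(-1764932)) = 3783134*(-1/3960293) + 676²/(-1714740 + 1764932) = -3783134/3960293 + 456976/50192 = -3783134/3960293 + 456976*(1/50192) = -3783134/3960293 + 28561/3137 = 101242237015/12423439141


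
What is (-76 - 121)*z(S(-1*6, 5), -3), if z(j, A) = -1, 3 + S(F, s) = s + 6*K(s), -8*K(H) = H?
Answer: 197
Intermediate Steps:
K(H) = -H/8
S(F, s) = -3 + s/4 (S(F, s) = -3 + (s + 6*(-s/8)) = -3 + (s - 3*s/4) = -3 + s/4)
(-76 - 121)*z(S(-1*6, 5), -3) = (-76 - 121)*(-1) = -197*(-1) = 197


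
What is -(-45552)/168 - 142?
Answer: 904/7 ≈ 129.14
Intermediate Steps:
-(-45552)/168 - 142 = -208*(-73/56) - 142 = 1898/7 - 142 = 904/7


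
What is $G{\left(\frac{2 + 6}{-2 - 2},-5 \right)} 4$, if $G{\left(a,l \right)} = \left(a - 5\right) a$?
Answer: $56$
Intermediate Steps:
$G{\left(a,l \right)} = a \left(-5 + a\right)$ ($G{\left(a,l \right)} = \left(-5 + a\right) a = a \left(-5 + a\right)$)
$G{\left(\frac{2 + 6}{-2 - 2},-5 \right)} 4 = \frac{2 + 6}{-2 - 2} \left(-5 + \frac{2 + 6}{-2 - 2}\right) 4 = \frac{8}{-4} \left(-5 + \frac{8}{-4}\right) 4 = 8 \left(- \frac{1}{4}\right) \left(-5 + 8 \left(- \frac{1}{4}\right)\right) 4 = - 2 \left(-5 - 2\right) 4 = \left(-2\right) \left(-7\right) 4 = 14 \cdot 4 = 56$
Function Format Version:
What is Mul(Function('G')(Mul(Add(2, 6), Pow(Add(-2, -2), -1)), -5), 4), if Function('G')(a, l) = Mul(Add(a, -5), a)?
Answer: 56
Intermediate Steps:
Function('G')(a, l) = Mul(a, Add(-5, a)) (Function('G')(a, l) = Mul(Add(-5, a), a) = Mul(a, Add(-5, a)))
Mul(Function('G')(Mul(Add(2, 6), Pow(Add(-2, -2), -1)), -5), 4) = Mul(Mul(Mul(Add(2, 6), Pow(Add(-2, -2), -1)), Add(-5, Mul(Add(2, 6), Pow(Add(-2, -2), -1)))), 4) = Mul(Mul(Mul(8, Pow(-4, -1)), Add(-5, Mul(8, Pow(-4, -1)))), 4) = Mul(Mul(Mul(8, Rational(-1, 4)), Add(-5, Mul(8, Rational(-1, 4)))), 4) = Mul(Mul(-2, Add(-5, -2)), 4) = Mul(Mul(-2, -7), 4) = Mul(14, 4) = 56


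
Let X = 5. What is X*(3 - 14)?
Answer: -55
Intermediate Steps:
X*(3 - 14) = 5*(3 - 14) = 5*(-11) = -55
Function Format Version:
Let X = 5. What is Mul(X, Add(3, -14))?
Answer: -55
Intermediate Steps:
Mul(X, Add(3, -14)) = Mul(5, Add(3, -14)) = Mul(5, -11) = -55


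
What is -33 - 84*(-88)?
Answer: 7359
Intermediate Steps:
-33 - 84*(-88) = -33 + 7392 = 7359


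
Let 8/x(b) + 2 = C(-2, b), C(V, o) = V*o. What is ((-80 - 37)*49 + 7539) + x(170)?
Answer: 308822/171 ≈ 1806.0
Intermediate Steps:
x(b) = 8/(-2 - 2*b)
((-80 - 37)*49 + 7539) + x(170) = ((-80 - 37)*49 + 7539) - 4/(1 + 170) = (-117*49 + 7539) - 4/171 = (-5733 + 7539) - 4*1/171 = 1806 - 4/171 = 308822/171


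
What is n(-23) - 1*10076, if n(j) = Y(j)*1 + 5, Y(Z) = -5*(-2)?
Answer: -10061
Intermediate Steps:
Y(Z) = 10
n(j) = 15 (n(j) = 10*1 + 5 = 10 + 5 = 15)
n(-23) - 1*10076 = 15 - 1*10076 = 15 - 10076 = -10061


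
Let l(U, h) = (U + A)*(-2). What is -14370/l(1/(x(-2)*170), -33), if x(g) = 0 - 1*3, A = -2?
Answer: -3664350/1021 ≈ -3589.0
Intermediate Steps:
x(g) = -3 (x(g) = 0 - 3 = -3)
l(U, h) = 4 - 2*U (l(U, h) = (U - 2)*(-2) = (-2 + U)*(-2) = 4 - 2*U)
-14370/l(1/(x(-2)*170), -33) = -14370/(4 - 2/((-3*170))) = -14370/(4 - 2/(-510)) = -14370/(4 - 2*(-1/510)) = -14370/(4 + 1/255) = -14370/1021/255 = -14370*255/1021 = -3664350/1021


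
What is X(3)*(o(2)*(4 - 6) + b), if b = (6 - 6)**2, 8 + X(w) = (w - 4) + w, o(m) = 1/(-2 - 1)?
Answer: -4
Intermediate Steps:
o(m) = -1/3 (o(m) = 1/(-3) = -1/3)
X(w) = -12 + 2*w (X(w) = -8 + ((w - 4) + w) = -8 + ((-4 + w) + w) = -8 + (-4 + 2*w) = -12 + 2*w)
b = 0 (b = 0**2 = 0)
X(3)*(o(2)*(4 - 6) + b) = (-12 + 2*3)*(-(4 - 6)/3 + 0) = (-12 + 6)*(-1/3*(-2) + 0) = -6*(2/3 + 0) = -6*2/3 = -4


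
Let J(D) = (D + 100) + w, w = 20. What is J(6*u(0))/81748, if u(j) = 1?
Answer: 63/40874 ≈ 0.0015413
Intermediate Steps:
J(D) = 120 + D (J(D) = (D + 100) + 20 = (100 + D) + 20 = 120 + D)
J(6*u(0))/81748 = (120 + 6*1)/81748 = (120 + 6)*(1/81748) = 126*(1/81748) = 63/40874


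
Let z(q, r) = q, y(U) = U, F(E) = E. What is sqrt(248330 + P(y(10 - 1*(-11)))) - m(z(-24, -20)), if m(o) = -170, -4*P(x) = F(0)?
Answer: 170 + sqrt(248330) ≈ 668.33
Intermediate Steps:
P(x) = 0 (P(x) = -1/4*0 = 0)
sqrt(248330 + P(y(10 - 1*(-11)))) - m(z(-24, -20)) = sqrt(248330 + 0) - 1*(-170) = sqrt(248330) + 170 = 170 + sqrt(248330)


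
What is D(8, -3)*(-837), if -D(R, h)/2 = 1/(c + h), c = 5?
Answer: 837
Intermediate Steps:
D(R, h) = -2/(5 + h)
D(8, -3)*(-837) = -2/(5 - 3)*(-837) = -2/2*(-837) = -2*½*(-837) = -1*(-837) = 837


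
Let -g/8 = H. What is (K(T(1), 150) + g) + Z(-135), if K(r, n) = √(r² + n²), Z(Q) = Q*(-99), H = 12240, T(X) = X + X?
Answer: -84555 + 2*√5626 ≈ -84405.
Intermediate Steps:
T(X) = 2*X
Z(Q) = -99*Q
K(r, n) = √(n² + r²)
g = -97920 (g = -8*12240 = -97920)
(K(T(1), 150) + g) + Z(-135) = (√(150² + (2*1)²) - 97920) - 99*(-135) = (√(22500 + 2²) - 97920) + 13365 = (√(22500 + 4) - 97920) + 13365 = (√22504 - 97920) + 13365 = (2*√5626 - 97920) + 13365 = (-97920 + 2*√5626) + 13365 = -84555 + 2*√5626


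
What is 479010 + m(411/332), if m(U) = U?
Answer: 159031731/332 ≈ 4.7901e+5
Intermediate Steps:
479010 + m(411/332) = 479010 + 411/332 = 159031731/332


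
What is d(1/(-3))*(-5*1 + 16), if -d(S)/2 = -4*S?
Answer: -88/3 ≈ -29.333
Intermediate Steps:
d(S) = 8*S (d(S) = -(-8)*S = 8*S)
d(1/(-3))*(-5*1 + 16) = (8*(1/(-3)))*(-5*1 + 16) = (8*(1*(-1/3)))*(-5 + 16) = (8*(-1/3))*11 = -8/3*11 = -88/3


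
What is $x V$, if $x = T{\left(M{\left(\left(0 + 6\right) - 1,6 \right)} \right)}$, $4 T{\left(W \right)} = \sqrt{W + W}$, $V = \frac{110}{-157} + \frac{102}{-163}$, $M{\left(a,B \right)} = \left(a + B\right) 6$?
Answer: $- \frac{16972 \sqrt{33}}{25591} \approx -3.8098$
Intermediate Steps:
$M{\left(a,B \right)} = 6 B + 6 a$ ($M{\left(a,B \right)} = \left(B + a\right) 6 = 6 B + 6 a$)
$V = - \frac{33944}{25591}$ ($V = 110 \left(- \frac{1}{157}\right) + 102 \left(- \frac{1}{163}\right) = - \frac{110}{157} - \frac{102}{163} = - \frac{33944}{25591} \approx -1.3264$)
$T{\left(W \right)} = \frac{\sqrt{2} \sqrt{W}}{4}$ ($T{\left(W \right)} = \frac{\sqrt{W + W}}{4} = \frac{\sqrt{2 W}}{4} = \frac{\sqrt{2} \sqrt{W}}{4}$)
$x = \frac{\sqrt{33}}{2}$ ($x = \frac{\sqrt{2} \sqrt{6 \cdot 6 + 6 \left(\left(0 + 6\right) - 1\right)}}{4} = \frac{\sqrt{2} \sqrt{36 + 6 \left(6 - 1\right)}}{4} = \frac{\sqrt{2} \sqrt{36 + 6 \cdot 5}}{4} = \frac{\sqrt{2} \sqrt{36 + 30}}{4} = \frac{\sqrt{2} \sqrt{66}}{4} = \frac{\sqrt{33}}{2} \approx 2.8723$)
$x V = \frac{\sqrt{33}}{2} \left(- \frac{33944}{25591}\right) = - \frac{16972 \sqrt{33}}{25591}$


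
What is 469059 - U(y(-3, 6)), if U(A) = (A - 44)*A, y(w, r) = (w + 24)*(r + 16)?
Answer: 275943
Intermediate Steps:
y(w, r) = (16 + r)*(24 + w) (y(w, r) = (24 + w)*(16 + r) = (16 + r)*(24 + w))
U(A) = A*(-44 + A) (U(A) = (-44 + A)*A = A*(-44 + A))
469059 - U(y(-3, 6)) = 469059 - (384 + 16*(-3) + 24*6 + 6*(-3))*(-44 + (384 + 16*(-3) + 24*6 + 6*(-3))) = 469059 - (384 - 48 + 144 - 18)*(-44 + (384 - 48 + 144 - 18)) = 469059 - 462*(-44 + 462) = 469059 - 462*418 = 469059 - 1*193116 = 469059 - 193116 = 275943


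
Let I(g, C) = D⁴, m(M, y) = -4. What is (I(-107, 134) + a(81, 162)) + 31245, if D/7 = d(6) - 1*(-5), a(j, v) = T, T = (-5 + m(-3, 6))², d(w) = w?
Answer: 35184367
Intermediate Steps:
T = 81 (T = (-5 - 4)² = (-9)² = 81)
a(j, v) = 81
D = 77 (D = 7*(6 - 1*(-5)) = 7*(6 + 5) = 7*11 = 77)
I(g, C) = 35153041 (I(g, C) = 77⁴ = 35153041)
(I(-107, 134) + a(81, 162)) + 31245 = (35153041 + 81) + 31245 = 35153122 + 31245 = 35184367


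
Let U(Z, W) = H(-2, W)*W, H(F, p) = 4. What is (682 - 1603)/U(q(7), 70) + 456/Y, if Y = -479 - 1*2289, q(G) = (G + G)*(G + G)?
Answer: -167313/48440 ≈ -3.4540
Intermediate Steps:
q(G) = 4*G² (q(G) = (2*G)*(2*G) = 4*G²)
U(Z, W) = 4*W
Y = -2768 (Y = -479 - 2289 = -2768)
(682 - 1603)/U(q(7), 70) + 456/Y = (682 - 1603)/((4*70)) + 456/(-2768) = -921/280 + 456*(-1/2768) = -921*1/280 - 57/346 = -921/280 - 57/346 = -167313/48440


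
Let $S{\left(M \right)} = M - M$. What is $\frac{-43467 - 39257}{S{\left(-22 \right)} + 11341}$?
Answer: $- \frac{82724}{11341} \approx -7.2942$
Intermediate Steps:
$S{\left(M \right)} = 0$
$\frac{-43467 - 39257}{S{\left(-22 \right)} + 11341} = \frac{-43467 - 39257}{0 + 11341} = - \frac{82724}{11341}$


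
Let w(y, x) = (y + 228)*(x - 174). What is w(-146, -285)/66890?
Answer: -18819/33445 ≈ -0.56269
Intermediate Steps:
w(y, x) = (-174 + x)*(228 + y) (w(y, x) = (228 + y)*(-174 + x) = (-174 + x)*(228 + y))
w(-146, -285)/66890 = (-39672 - 174*(-146) + 228*(-285) - 285*(-146))/66890 = (-39672 + 25404 - 64980 + 41610)*(1/66890) = -37638*1/66890 = -18819/33445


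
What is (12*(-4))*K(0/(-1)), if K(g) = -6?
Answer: 288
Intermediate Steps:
(12*(-4))*K(0/(-1)) = (12*(-4))*(-6) = -48*(-6) = 288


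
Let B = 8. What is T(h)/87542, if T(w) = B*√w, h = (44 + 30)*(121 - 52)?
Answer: 4*√5106/43771 ≈ 0.0065300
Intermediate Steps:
h = 5106 (h = 74*69 = 5106)
T(w) = 8*√w
T(h)/87542 = (8*√5106)/87542 = (8*√5106)*(1/87542) = 4*√5106/43771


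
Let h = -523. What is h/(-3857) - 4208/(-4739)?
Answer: 2672679/2611189 ≈ 1.0235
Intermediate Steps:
h/(-3857) - 4208/(-4739) = -523/(-3857) - 4208/(-4739) = -523*(-1/3857) - 4208*(-1/4739) = 523/3857 + 4208/4739 = 2672679/2611189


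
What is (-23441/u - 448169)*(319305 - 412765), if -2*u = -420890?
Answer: 1762935020091032/42089 ≈ 4.1886e+10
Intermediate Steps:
u = 210445 (u = -½*(-420890) = 210445)
(-23441/u - 448169)*(319305 - 412765) = (-23441/210445 - 448169)*(319305 - 412765) = (-23441*1/210445 - 448169)*(-93460) = (-23441/210445 - 448169)*(-93460) = -94314948646/210445*(-93460) = 1762935020091032/42089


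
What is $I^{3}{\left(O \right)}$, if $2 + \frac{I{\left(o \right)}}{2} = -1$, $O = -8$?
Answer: $-216$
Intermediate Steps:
$I{\left(o \right)} = -6$ ($I{\left(o \right)} = -4 + 2 \left(-1\right) = -4 - 2 = -6$)
$I^{3}{\left(O \right)} = \left(-6\right)^{3} = -216$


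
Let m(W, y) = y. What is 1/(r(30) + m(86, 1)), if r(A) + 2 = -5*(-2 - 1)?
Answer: 1/14 ≈ 0.071429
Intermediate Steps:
r(A) = 13 (r(A) = -2 - 5*(-2 - 1) = -2 - 5*(-3) = -2 + 15 = 13)
1/(r(30) + m(86, 1)) = 1/(13 + 1) = 1/14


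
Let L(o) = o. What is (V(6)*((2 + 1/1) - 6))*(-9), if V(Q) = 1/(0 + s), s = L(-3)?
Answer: -9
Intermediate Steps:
s = -3
V(Q) = -1/3 (V(Q) = 1/(0 - 3) = 1/(-3) = -1/3)
(V(6)*((2 + 1/1) - 6))*(-9) = -((2 + 1/1) - 6)/3*(-9) = -((2 + 1) - 6)/3*(-9) = -(3 - 6)/3*(-9) = -1/3*(-3)*(-9) = 1*(-9) = -9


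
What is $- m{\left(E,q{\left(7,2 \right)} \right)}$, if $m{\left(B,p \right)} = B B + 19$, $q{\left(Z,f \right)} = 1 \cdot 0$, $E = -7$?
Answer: $-68$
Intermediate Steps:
$q{\left(Z,f \right)} = 0$
$m{\left(B,p \right)} = 19 + B^{2}$ ($m{\left(B,p \right)} = B^{2} + 19 = 19 + B^{2}$)
$- m{\left(E,q{\left(7,2 \right)} \right)} = - (19 + \left(-7\right)^{2}) = - (19 + 49) = \left(-1\right) 68 = -68$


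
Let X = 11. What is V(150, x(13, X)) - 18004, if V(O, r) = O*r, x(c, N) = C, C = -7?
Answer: -19054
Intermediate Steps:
x(c, N) = -7
V(150, x(13, X)) - 18004 = 150*(-7) - 18004 = -1050 - 18004 = -19054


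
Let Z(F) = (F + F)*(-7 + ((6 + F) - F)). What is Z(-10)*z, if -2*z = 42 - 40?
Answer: -20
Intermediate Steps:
z = -1 (z = -(42 - 40)/2 = -1/2*2 = -1)
Z(F) = -2*F (Z(F) = (2*F)*(-7 + 6) = (2*F)*(-1) = -2*F)
Z(-10)*z = -2*(-10)*(-1) = 20*(-1) = -20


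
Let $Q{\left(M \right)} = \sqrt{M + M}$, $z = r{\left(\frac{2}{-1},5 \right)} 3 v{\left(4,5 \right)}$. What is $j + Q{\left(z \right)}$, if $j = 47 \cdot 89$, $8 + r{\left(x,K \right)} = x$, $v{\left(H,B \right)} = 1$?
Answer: $4183 + 2 i \sqrt{15} \approx 4183.0 + 7.746 i$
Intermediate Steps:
$r{\left(x,K \right)} = -8 + x$
$z = -30$ ($z = \left(-8 + \frac{2}{-1}\right) 3 \cdot 1 = \left(-8 + 2 \left(-1\right)\right) 3 \cdot 1 = \left(-8 - 2\right) 3 \cdot 1 = \left(-10\right) 3 \cdot 1 = \left(-30\right) 1 = -30$)
$Q{\left(M \right)} = \sqrt{2} \sqrt{M}$ ($Q{\left(M \right)} = \sqrt{2 M} = \sqrt{2} \sqrt{M}$)
$j = 4183$
$j + Q{\left(z \right)} = 4183 + \sqrt{2} \sqrt{-30} = 4183 + \sqrt{2} i \sqrt{30} = 4183 + 2 i \sqrt{15}$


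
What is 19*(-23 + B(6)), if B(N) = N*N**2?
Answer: 3667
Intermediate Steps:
B(N) = N**3
19*(-23 + B(6)) = 19*(-23 + 6**3) = 19*(-23 + 216) = 19*193 = 3667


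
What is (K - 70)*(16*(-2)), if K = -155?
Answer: 7200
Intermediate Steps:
(K - 70)*(16*(-2)) = (-155 - 70)*(16*(-2)) = -225*(-32) = 7200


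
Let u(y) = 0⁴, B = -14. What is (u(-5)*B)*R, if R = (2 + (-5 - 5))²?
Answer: 0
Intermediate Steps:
u(y) = 0
R = 64 (R = (2 - 10)² = (-8)² = 64)
(u(-5)*B)*R = (0*(-14))*64 = 0*64 = 0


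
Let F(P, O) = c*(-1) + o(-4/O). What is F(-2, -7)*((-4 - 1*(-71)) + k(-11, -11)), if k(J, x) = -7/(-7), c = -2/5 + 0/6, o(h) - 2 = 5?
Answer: 2516/5 ≈ 503.20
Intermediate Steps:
o(h) = 7 (o(h) = 2 + 5 = 7)
c = -⅖ (c = -2*⅕ + 0*(⅙) = -⅖ + 0 = -⅖ ≈ -0.40000)
k(J, x) = 1 (k(J, x) = -7*(-⅐) = 1)
F(P, O) = 37/5 (F(P, O) = -⅖*(-1) + 7 = ⅖ + 7 = 37/5)
F(-2, -7)*((-4 - 1*(-71)) + k(-11, -11)) = 37*((-4 - 1*(-71)) + 1)/5 = 37*((-4 + 71) + 1)/5 = 37*(67 + 1)/5 = (37/5)*68 = 2516/5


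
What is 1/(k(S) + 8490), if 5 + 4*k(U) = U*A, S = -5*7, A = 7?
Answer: 2/16855 ≈ 0.00011866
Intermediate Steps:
S = -35
k(U) = -5/4 + 7*U/4 (k(U) = -5/4 + (U*7)/4 = -5/4 + (7*U)/4 = -5/4 + 7*U/4)
1/(k(S) + 8490) = 1/((-5/4 + (7/4)*(-35)) + 8490) = 1/((-5/4 - 245/4) + 8490) = 1/(-125/2 + 8490) = 1/(16855/2) = 2/16855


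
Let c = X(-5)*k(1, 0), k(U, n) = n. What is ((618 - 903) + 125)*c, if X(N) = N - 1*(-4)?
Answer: 0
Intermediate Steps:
X(N) = 4 + N (X(N) = N + 4 = 4 + N)
c = 0 (c = (4 - 5)*0 = -1*0 = 0)
((618 - 903) + 125)*c = ((618 - 903) + 125)*0 = (-285 + 125)*0 = -160*0 = 0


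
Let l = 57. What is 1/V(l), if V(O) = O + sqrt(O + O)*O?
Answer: -1/6441 + sqrt(114)/6441 ≈ 0.0015024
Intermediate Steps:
V(O) = O + sqrt(2)*O**(3/2) (V(O) = O + sqrt(2*O)*O = O + (sqrt(2)*sqrt(O))*O = O + sqrt(2)*O**(3/2))
1/V(l) = 1/(57 + sqrt(2)*57**(3/2)) = 1/(57 + sqrt(2)*(57*sqrt(57))) = 1/(57 + 57*sqrt(114))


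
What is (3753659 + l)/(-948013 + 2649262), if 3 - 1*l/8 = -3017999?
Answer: 299975/18293 ≈ 16.398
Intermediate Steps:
l = 24144016 (l = 24 - 8*(-3017999) = 24 + 24143992 = 24144016)
(3753659 + l)/(-948013 + 2649262) = (3753659 + 24144016)/(-948013 + 2649262) = 27897675/1701249 = 27897675*(1/1701249) = 299975/18293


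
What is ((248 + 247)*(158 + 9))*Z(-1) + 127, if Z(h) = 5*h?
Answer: -413198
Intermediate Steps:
((248 + 247)*(158 + 9))*Z(-1) + 127 = ((248 + 247)*(158 + 9))*(5*(-1)) + 127 = (495*167)*(-5) + 127 = 82665*(-5) + 127 = -413325 + 127 = -413198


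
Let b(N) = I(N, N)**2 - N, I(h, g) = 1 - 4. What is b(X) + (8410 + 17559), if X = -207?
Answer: 26185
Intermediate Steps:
I(h, g) = -3
b(N) = 9 - N (b(N) = (-3)**2 - N = 9 - N)
b(X) + (8410 + 17559) = (9 - 1*(-207)) + (8410 + 17559) = (9 + 207) + 25969 = 216 + 25969 = 26185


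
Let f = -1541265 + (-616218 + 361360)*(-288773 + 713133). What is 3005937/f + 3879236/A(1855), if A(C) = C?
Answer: 83910264838365617/40124793475795 ≈ 2091.2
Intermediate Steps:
f = -108153082145 (f = -1541265 - 254858*424360 = -1541265 - 108151540880 = -108153082145)
3005937/f + 3879236/A(1855) = 3005937/(-108153082145) + 3879236/1855 = 3005937*(-1/108153082145) + 3879236*(1/1855) = -3005937/108153082145 + 3879236/1855 = 83910264838365617/40124793475795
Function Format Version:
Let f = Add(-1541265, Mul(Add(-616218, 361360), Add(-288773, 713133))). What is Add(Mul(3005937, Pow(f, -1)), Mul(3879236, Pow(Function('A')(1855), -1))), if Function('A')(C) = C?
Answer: Rational(83910264838365617, 40124793475795) ≈ 2091.2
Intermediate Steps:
f = -108153082145 (f = Add(-1541265, Mul(-254858, 424360)) = Add(-1541265, -108151540880) = -108153082145)
Add(Mul(3005937, Pow(f, -1)), Mul(3879236, Pow(Function('A')(1855), -1))) = Add(Mul(3005937, Pow(-108153082145, -1)), Mul(3879236, Pow(1855, -1))) = Add(Mul(3005937, Rational(-1, 108153082145)), Mul(3879236, Rational(1, 1855))) = Add(Rational(-3005937, 108153082145), Rational(3879236, 1855)) = Rational(83910264838365617, 40124793475795)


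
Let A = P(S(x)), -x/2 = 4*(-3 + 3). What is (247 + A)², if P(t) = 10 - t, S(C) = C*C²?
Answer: 66049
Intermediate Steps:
x = 0 (x = -8*(-3 + 3) = -8*0 = -2*0 = 0)
S(C) = C³
A = 10 (A = 10 - 1*0³ = 10 - 1*0 = 10 + 0 = 10)
(247 + A)² = (247 + 10)² = 257² = 66049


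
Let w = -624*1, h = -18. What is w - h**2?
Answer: -948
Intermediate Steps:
w = -624
w - h**2 = -624 - 1*(-18)**2 = -624 - 1*324 = -624 - 324 = -948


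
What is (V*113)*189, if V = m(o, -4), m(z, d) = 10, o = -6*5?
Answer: 213570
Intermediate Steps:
o = -30
V = 10
(V*113)*189 = (10*113)*189 = 1130*189 = 213570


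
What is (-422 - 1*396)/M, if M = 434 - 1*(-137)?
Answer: -818/571 ≈ -1.4326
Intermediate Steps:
M = 571 (M = 434 + 137 = 571)
(-422 - 1*396)/M = (-422 - 1*396)/571 = (-422 - 396)*(1/571) = -818*1/571 = -818/571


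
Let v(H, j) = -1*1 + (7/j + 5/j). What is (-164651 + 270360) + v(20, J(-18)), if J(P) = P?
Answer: 317122/3 ≈ 1.0571e+5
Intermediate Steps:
v(H, j) = -1 + 12/j
(-164651 + 270360) + v(20, J(-18)) = (-164651 + 270360) + (12 - 1*(-18))/(-18) = 105709 - (12 + 18)/18 = 105709 - 1/18*30 = 105709 - 5/3 = 317122/3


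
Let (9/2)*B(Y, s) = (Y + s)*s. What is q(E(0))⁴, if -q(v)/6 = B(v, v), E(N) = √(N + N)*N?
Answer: 0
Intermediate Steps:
E(N) = √2*N^(3/2) (E(N) = √(2*N)*N = (√2*√N)*N = √2*N^(3/2))
B(Y, s) = 2*s*(Y + s)/9 (B(Y, s) = 2*((Y + s)*s)/9 = 2*(s*(Y + s))/9 = 2*s*(Y + s)/9)
q(v) = -8*v²/3 (q(v) = -4*v*(v + v)/3 = -4*v*2*v/3 = -8*v²/3)
q(E(0))⁴ = (-8*(√2*0^(3/2))²/3)⁴ = (-8*(√2*0)²/3)⁴ = (-8/3*0²)⁴ = (-8/3*0)⁴ = 0⁴ = 0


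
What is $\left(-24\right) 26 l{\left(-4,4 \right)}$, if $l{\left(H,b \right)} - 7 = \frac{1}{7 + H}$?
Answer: $-4576$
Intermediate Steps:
$l{\left(H,b \right)} = 7 + \frac{1}{7 + H}$
$\left(-24\right) 26 l{\left(-4,4 \right)} = \left(-24\right) 26 \frac{50 + 7 \left(-4\right)}{7 - 4} = - 624 \frac{50 - 28}{3} = - 624 \cdot \frac{1}{3} \cdot 22 = \left(-624\right) \frac{22}{3} = -4576$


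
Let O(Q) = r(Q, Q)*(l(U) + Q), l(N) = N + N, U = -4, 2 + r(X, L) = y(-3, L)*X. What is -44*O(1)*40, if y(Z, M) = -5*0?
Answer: -24640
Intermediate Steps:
y(Z, M) = 0
r(X, L) = -2 (r(X, L) = -2 + 0*X = -2 + 0 = -2)
l(N) = 2*N
O(Q) = 16 - 2*Q (O(Q) = -2*(2*(-4) + Q) = -2*(-8 + Q) = 16 - 2*Q)
-44*O(1)*40 = -44*(16 - 2*1)*40 = -44*(16 - 2)*40 = -44*14*40 = -616*40 = -24640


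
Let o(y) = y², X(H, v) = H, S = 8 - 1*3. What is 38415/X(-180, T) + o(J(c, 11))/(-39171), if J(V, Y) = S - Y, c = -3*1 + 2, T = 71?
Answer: -33439121/156684 ≈ -213.42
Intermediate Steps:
S = 5 (S = 8 - 3 = 5)
c = -1 (c = -3 + 2 = -1)
J(V, Y) = 5 - Y
38415/X(-180, T) + o(J(c, 11))/(-39171) = 38415/(-180) + (5 - 1*11)²/(-39171) = 38415*(-1/180) + (5 - 11)²*(-1/39171) = -2561/12 + (-6)²*(-1/39171) = -2561/12 + 36*(-1/39171) = -2561/12 - 12/13057 = -33439121/156684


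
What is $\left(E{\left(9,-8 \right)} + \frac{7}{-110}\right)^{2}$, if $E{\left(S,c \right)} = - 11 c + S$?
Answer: $\frac{113699569}{12100} \approx 9396.7$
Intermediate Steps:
$E{\left(S,c \right)} = S - 11 c$
$\left(E{\left(9,-8 \right)} + \frac{7}{-110}\right)^{2} = \left(\left(9 - -88\right) + \frac{7}{-110}\right)^{2} = \left(\left(9 + 88\right) + 7 \left(- \frac{1}{110}\right)\right)^{2} = \left(97 - \frac{7}{110}\right)^{2} = \left(\frac{10663}{110}\right)^{2} = \frac{113699569}{12100}$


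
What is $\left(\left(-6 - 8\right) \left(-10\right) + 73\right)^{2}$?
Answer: $45369$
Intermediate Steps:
$\left(\left(-6 - 8\right) \left(-10\right) + 73\right)^{2} = \left(\left(-14\right) \left(-10\right) + 73\right)^{2} = \left(140 + 73\right)^{2} = 213^{2} = 45369$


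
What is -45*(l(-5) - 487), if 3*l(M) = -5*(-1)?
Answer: 21840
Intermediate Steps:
l(M) = 5/3 (l(M) = (-5*(-1))/3 = (⅓)*5 = 5/3)
-45*(l(-5) - 487) = -45*(5/3 - 487) = -45*(-1456/3) = 21840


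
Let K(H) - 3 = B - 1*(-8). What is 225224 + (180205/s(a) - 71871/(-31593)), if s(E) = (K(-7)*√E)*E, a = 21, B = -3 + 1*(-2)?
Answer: 2371857901/10531 + 180205*√21/2646 ≈ 2.2554e+5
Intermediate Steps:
B = -5 (B = -3 - 2 = -5)
K(H) = 6 (K(H) = 3 + (-5 - 1*(-8)) = 3 + (-5 + 8) = 3 + 3 = 6)
s(E) = 6*E^(3/2) (s(E) = (6*√E)*E = 6*E^(3/2))
225224 + (180205/s(a) - 71871/(-31593)) = 225224 + (180205/((6*21^(3/2))) - 71871/(-31593)) = 225224 + (180205/((6*(21*√21))) - 71871*(-1/31593)) = 225224 + (180205/((126*√21)) + 23957/10531) = 225224 + (180205*(√21/2646) + 23957/10531) = 225224 + (180205*√21/2646 + 23957/10531) = 225224 + (23957/10531 + 180205*√21/2646) = 2371857901/10531 + 180205*√21/2646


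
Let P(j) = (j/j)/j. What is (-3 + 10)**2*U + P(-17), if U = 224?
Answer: 186591/17 ≈ 10976.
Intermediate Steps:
P(j) = 1/j
(-3 + 10)**2*U + P(-17) = (-3 + 10)**2*224 + 1/(-17) = 7**2*224 - 1/17 = 49*224 - 1/17 = 10976 - 1/17 = 186591/17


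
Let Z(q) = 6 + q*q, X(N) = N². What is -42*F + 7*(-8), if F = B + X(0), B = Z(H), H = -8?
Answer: -2996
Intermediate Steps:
Z(q) = 6 + q²
B = 70 (B = 6 + (-8)² = 6 + 64 = 70)
F = 70 (F = 70 + 0² = 70 + 0 = 70)
-42*F + 7*(-8) = -42*70 + 7*(-8) = -2940 - 56 = -2996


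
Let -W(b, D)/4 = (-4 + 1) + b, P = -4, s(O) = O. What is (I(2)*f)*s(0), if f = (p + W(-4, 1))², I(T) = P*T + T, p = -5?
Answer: 0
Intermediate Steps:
W(b, D) = 12 - 4*b (W(b, D) = -4*((-4 + 1) + b) = -4*(-3 + b) = 12 - 4*b)
I(T) = -3*T (I(T) = -4*T + T = -3*T)
f = 529 (f = (-5 + (12 - 4*(-4)))² = (-5 + (12 + 16))² = (-5 + 28)² = 23² = 529)
(I(2)*f)*s(0) = (-3*2*529)*0 = -6*529*0 = -3174*0 = 0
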